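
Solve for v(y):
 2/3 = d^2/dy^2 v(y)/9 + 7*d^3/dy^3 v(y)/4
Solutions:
 v(y) = C1 + C2*y + C3*exp(-4*y/63) + 3*y^2


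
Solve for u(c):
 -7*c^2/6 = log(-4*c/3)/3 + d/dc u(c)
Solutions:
 u(c) = C1 - 7*c^3/18 - c*log(-c)/3 + c*(-log(2) + 1/3 + log(6)/3)


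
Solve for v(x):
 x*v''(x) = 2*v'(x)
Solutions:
 v(x) = C1 + C2*x^3


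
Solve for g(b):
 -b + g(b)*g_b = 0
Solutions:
 g(b) = -sqrt(C1 + b^2)
 g(b) = sqrt(C1 + b^2)


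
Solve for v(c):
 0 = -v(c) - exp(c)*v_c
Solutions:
 v(c) = C1*exp(exp(-c))


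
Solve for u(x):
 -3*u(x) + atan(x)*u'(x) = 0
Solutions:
 u(x) = C1*exp(3*Integral(1/atan(x), x))


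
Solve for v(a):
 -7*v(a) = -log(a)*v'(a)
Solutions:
 v(a) = C1*exp(7*li(a))


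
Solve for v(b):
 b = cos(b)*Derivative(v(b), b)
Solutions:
 v(b) = C1 + Integral(b/cos(b), b)


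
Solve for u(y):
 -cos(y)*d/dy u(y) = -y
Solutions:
 u(y) = C1 + Integral(y/cos(y), y)


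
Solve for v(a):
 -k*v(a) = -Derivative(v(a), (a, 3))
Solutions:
 v(a) = C1*exp(a*k^(1/3)) + C2*exp(a*k^(1/3)*(-1 + sqrt(3)*I)/2) + C3*exp(-a*k^(1/3)*(1 + sqrt(3)*I)/2)


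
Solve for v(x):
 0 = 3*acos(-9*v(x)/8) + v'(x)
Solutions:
 Integral(1/acos(-9*_y/8), (_y, v(x))) = C1 - 3*x


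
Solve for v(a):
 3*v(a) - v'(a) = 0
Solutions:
 v(a) = C1*exp(3*a)


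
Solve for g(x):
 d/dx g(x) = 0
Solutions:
 g(x) = C1


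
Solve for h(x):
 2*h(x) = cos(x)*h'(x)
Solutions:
 h(x) = C1*(sin(x) + 1)/(sin(x) - 1)


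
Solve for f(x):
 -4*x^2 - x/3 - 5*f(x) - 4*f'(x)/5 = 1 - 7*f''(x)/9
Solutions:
 f(x) = C1*exp(3*x*(6 - sqrt(911))/35) + C2*exp(3*x*(6 + sqrt(911))/35) - 4*x^2/5 + 71*x/375 - 13477/28125


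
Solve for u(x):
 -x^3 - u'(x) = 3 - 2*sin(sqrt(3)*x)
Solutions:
 u(x) = C1 - x^4/4 - 3*x - 2*sqrt(3)*cos(sqrt(3)*x)/3


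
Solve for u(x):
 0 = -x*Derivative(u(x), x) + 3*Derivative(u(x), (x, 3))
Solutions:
 u(x) = C1 + Integral(C2*airyai(3^(2/3)*x/3) + C3*airybi(3^(2/3)*x/3), x)


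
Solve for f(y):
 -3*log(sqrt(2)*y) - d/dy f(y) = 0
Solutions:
 f(y) = C1 - 3*y*log(y) - 3*y*log(2)/2 + 3*y


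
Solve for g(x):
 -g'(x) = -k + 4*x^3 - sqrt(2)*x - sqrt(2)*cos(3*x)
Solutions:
 g(x) = C1 + k*x - x^4 + sqrt(2)*x^2/2 + sqrt(2)*sin(3*x)/3


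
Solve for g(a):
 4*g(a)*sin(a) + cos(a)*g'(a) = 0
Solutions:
 g(a) = C1*cos(a)^4


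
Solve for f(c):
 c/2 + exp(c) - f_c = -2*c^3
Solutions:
 f(c) = C1 + c^4/2 + c^2/4 + exp(c)


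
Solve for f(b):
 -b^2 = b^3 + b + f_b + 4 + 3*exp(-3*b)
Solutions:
 f(b) = C1 - b^4/4 - b^3/3 - b^2/2 - 4*b + exp(-3*b)


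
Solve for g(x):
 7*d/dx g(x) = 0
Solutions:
 g(x) = C1


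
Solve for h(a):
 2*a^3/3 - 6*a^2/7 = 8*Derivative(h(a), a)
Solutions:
 h(a) = C1 + a^4/48 - a^3/28


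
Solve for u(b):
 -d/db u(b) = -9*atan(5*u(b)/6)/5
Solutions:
 Integral(1/atan(5*_y/6), (_y, u(b))) = C1 + 9*b/5


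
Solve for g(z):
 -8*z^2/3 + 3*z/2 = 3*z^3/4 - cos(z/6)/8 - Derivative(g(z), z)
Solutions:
 g(z) = C1 + 3*z^4/16 + 8*z^3/9 - 3*z^2/4 - 3*sin(z/6)/4


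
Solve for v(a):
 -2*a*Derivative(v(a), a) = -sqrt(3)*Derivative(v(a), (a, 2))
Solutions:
 v(a) = C1 + C2*erfi(3^(3/4)*a/3)


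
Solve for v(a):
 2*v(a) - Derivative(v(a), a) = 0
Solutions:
 v(a) = C1*exp(2*a)


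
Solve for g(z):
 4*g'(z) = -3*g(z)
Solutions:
 g(z) = C1*exp(-3*z/4)


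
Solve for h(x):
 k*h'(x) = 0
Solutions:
 h(x) = C1


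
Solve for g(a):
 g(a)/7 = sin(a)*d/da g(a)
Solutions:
 g(a) = C1*(cos(a) - 1)^(1/14)/(cos(a) + 1)^(1/14)


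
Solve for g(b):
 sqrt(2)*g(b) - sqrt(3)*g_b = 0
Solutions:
 g(b) = C1*exp(sqrt(6)*b/3)


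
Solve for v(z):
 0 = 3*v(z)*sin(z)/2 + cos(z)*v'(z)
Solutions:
 v(z) = C1*cos(z)^(3/2)


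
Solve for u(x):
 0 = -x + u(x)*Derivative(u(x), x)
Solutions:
 u(x) = -sqrt(C1 + x^2)
 u(x) = sqrt(C1 + x^2)


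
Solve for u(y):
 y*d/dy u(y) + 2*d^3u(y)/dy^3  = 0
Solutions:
 u(y) = C1 + Integral(C2*airyai(-2^(2/3)*y/2) + C3*airybi(-2^(2/3)*y/2), y)


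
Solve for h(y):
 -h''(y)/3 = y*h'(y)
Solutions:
 h(y) = C1 + C2*erf(sqrt(6)*y/2)


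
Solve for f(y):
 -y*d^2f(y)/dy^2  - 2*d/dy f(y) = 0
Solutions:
 f(y) = C1 + C2/y


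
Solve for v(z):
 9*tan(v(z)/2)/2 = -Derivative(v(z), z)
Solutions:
 v(z) = -2*asin(C1*exp(-9*z/4)) + 2*pi
 v(z) = 2*asin(C1*exp(-9*z/4))


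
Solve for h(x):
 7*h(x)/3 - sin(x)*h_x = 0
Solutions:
 h(x) = C1*(cos(x) - 1)^(7/6)/(cos(x) + 1)^(7/6)


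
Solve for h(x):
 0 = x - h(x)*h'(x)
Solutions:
 h(x) = -sqrt(C1 + x^2)
 h(x) = sqrt(C1 + x^2)


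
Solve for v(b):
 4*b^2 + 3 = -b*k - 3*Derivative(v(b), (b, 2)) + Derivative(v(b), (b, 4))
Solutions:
 v(b) = C1 + C2*b + C3*exp(-sqrt(3)*b) + C4*exp(sqrt(3)*b) - b^4/9 - b^3*k/18 - 17*b^2/18


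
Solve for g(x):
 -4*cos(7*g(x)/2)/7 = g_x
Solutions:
 g(x) = -2*asin((C1 + exp(4*x))/(C1 - exp(4*x)))/7 + 2*pi/7
 g(x) = 2*asin((C1 + exp(4*x))/(C1 - exp(4*x)))/7


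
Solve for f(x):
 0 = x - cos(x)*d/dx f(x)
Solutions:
 f(x) = C1 + Integral(x/cos(x), x)


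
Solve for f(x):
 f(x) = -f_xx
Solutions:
 f(x) = C1*sin(x) + C2*cos(x)


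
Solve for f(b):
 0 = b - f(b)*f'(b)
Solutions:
 f(b) = -sqrt(C1 + b^2)
 f(b) = sqrt(C1 + b^2)


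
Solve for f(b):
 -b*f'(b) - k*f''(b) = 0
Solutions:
 f(b) = C1 + C2*sqrt(k)*erf(sqrt(2)*b*sqrt(1/k)/2)


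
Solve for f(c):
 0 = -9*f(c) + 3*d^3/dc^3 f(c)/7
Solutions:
 f(c) = C3*exp(21^(1/3)*c) + (C1*sin(3^(5/6)*7^(1/3)*c/2) + C2*cos(3^(5/6)*7^(1/3)*c/2))*exp(-21^(1/3)*c/2)


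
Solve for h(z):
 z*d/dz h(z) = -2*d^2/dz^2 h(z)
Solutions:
 h(z) = C1 + C2*erf(z/2)


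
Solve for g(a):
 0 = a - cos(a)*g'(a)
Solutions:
 g(a) = C1 + Integral(a/cos(a), a)


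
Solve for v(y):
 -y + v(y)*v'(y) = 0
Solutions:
 v(y) = -sqrt(C1 + y^2)
 v(y) = sqrt(C1 + y^2)


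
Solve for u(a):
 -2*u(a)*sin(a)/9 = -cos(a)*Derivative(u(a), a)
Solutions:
 u(a) = C1/cos(a)^(2/9)


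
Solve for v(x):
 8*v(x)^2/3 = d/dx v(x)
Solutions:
 v(x) = -3/(C1 + 8*x)


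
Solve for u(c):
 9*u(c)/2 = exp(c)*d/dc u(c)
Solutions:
 u(c) = C1*exp(-9*exp(-c)/2)


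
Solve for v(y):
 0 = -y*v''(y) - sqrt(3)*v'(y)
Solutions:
 v(y) = C1 + C2*y^(1 - sqrt(3))


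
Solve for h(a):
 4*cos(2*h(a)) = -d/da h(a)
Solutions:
 h(a) = -asin((C1 + exp(16*a))/(C1 - exp(16*a)))/2 + pi/2
 h(a) = asin((C1 + exp(16*a))/(C1 - exp(16*a)))/2


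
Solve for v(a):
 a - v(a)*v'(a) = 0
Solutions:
 v(a) = -sqrt(C1 + a^2)
 v(a) = sqrt(C1 + a^2)


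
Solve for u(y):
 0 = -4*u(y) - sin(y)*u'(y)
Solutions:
 u(y) = C1*(cos(y)^2 + 2*cos(y) + 1)/(cos(y)^2 - 2*cos(y) + 1)


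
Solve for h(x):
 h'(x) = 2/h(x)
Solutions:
 h(x) = -sqrt(C1 + 4*x)
 h(x) = sqrt(C1 + 4*x)


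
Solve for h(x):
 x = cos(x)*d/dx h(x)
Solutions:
 h(x) = C1 + Integral(x/cos(x), x)


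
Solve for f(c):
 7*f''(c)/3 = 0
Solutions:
 f(c) = C1 + C2*c


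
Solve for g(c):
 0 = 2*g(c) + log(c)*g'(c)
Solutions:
 g(c) = C1*exp(-2*li(c))


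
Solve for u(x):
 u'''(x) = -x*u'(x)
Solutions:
 u(x) = C1 + Integral(C2*airyai(-x) + C3*airybi(-x), x)


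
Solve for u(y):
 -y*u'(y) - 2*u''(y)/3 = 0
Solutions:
 u(y) = C1 + C2*erf(sqrt(3)*y/2)


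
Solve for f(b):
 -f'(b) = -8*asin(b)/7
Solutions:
 f(b) = C1 + 8*b*asin(b)/7 + 8*sqrt(1 - b^2)/7


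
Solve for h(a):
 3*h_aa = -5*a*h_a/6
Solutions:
 h(a) = C1 + C2*erf(sqrt(5)*a/6)


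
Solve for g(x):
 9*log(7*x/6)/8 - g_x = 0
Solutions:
 g(x) = C1 + 9*x*log(x)/8 - 9*x*log(6)/8 - 9*x/8 + 9*x*log(7)/8


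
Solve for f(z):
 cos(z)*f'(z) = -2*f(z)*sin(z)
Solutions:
 f(z) = C1*cos(z)^2


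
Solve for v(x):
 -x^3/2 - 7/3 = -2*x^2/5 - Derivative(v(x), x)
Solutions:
 v(x) = C1 + x^4/8 - 2*x^3/15 + 7*x/3


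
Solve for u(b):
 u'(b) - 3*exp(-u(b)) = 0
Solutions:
 u(b) = log(C1 + 3*b)


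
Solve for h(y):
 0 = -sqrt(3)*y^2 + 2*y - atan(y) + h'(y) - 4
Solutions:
 h(y) = C1 + sqrt(3)*y^3/3 - y^2 + y*atan(y) + 4*y - log(y^2 + 1)/2


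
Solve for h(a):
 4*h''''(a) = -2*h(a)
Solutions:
 h(a) = (C1*sin(2^(1/4)*a/2) + C2*cos(2^(1/4)*a/2))*exp(-2^(1/4)*a/2) + (C3*sin(2^(1/4)*a/2) + C4*cos(2^(1/4)*a/2))*exp(2^(1/4)*a/2)


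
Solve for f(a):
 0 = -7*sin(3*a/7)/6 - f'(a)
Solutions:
 f(a) = C1 + 49*cos(3*a/7)/18


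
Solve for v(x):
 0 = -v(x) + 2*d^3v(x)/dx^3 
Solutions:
 v(x) = C3*exp(2^(2/3)*x/2) + (C1*sin(2^(2/3)*sqrt(3)*x/4) + C2*cos(2^(2/3)*sqrt(3)*x/4))*exp(-2^(2/3)*x/4)


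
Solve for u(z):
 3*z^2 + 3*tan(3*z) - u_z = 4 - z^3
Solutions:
 u(z) = C1 + z^4/4 + z^3 - 4*z - log(cos(3*z))


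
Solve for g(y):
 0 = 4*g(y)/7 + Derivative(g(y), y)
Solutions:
 g(y) = C1*exp(-4*y/7)


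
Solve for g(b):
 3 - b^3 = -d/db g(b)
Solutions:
 g(b) = C1 + b^4/4 - 3*b


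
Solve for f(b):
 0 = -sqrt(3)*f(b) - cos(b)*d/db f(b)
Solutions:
 f(b) = C1*(sin(b) - 1)^(sqrt(3)/2)/(sin(b) + 1)^(sqrt(3)/2)


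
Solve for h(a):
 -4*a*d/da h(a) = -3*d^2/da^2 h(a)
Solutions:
 h(a) = C1 + C2*erfi(sqrt(6)*a/3)


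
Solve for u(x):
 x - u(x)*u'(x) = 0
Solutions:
 u(x) = -sqrt(C1 + x^2)
 u(x) = sqrt(C1 + x^2)


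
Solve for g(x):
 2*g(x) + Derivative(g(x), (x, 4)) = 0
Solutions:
 g(x) = (C1*sin(2^(3/4)*x/2) + C2*cos(2^(3/4)*x/2))*exp(-2^(3/4)*x/2) + (C3*sin(2^(3/4)*x/2) + C4*cos(2^(3/4)*x/2))*exp(2^(3/4)*x/2)


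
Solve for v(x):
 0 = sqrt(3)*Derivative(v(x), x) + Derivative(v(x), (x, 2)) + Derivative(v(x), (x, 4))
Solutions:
 v(x) = C1 + C2*exp(2^(1/3)*sqrt(3)*x*(-2/(9 + sqrt(85))^(1/3) + 2^(1/3)*(9 + sqrt(85))^(1/3))/12)*sin(2^(1/3)*x*(2/(9 + sqrt(85))^(1/3) + 2^(1/3)*(9 + sqrt(85))^(1/3))/4) + C3*exp(2^(1/3)*sqrt(3)*x*(-2/(9 + sqrt(85))^(1/3) + 2^(1/3)*(9 + sqrt(85))^(1/3))/12)*cos(2^(1/3)*x*(2/(9 + sqrt(85))^(1/3) + 2^(1/3)*(9 + sqrt(85))^(1/3))/4) + C4*exp(-2^(1/3)*sqrt(3)*x*(-2/(9 + sqrt(85))^(1/3) + 2^(1/3)*(9 + sqrt(85))^(1/3))/6)


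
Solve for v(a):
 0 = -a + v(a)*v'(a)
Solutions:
 v(a) = -sqrt(C1 + a^2)
 v(a) = sqrt(C1 + a^2)


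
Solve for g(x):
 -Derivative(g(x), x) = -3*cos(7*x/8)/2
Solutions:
 g(x) = C1 + 12*sin(7*x/8)/7


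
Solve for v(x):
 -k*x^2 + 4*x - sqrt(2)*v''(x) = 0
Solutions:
 v(x) = C1 + C2*x - sqrt(2)*k*x^4/24 + sqrt(2)*x^3/3


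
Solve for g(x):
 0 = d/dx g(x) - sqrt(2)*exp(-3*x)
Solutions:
 g(x) = C1 - sqrt(2)*exp(-3*x)/3


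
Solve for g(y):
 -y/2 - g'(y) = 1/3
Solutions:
 g(y) = C1 - y^2/4 - y/3


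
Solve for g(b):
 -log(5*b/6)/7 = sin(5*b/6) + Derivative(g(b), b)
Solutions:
 g(b) = C1 - b*log(b)/7 - b*log(5)/7 + b/7 + b*log(6)/7 + 6*cos(5*b/6)/5


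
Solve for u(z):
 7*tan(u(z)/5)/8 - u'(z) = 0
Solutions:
 u(z) = -5*asin(C1*exp(7*z/40)) + 5*pi
 u(z) = 5*asin(C1*exp(7*z/40))


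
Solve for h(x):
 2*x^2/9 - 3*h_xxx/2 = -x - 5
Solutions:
 h(x) = C1 + C2*x + C3*x^2 + x^5/405 + x^4/36 + 5*x^3/9


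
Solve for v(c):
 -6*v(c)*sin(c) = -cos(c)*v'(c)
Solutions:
 v(c) = C1/cos(c)^6


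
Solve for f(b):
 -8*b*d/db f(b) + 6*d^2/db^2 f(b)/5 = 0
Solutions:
 f(b) = C1 + C2*erfi(sqrt(30)*b/3)


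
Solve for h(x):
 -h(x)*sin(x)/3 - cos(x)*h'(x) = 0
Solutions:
 h(x) = C1*cos(x)^(1/3)


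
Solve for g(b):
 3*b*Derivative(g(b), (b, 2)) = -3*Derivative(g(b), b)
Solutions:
 g(b) = C1 + C2*log(b)


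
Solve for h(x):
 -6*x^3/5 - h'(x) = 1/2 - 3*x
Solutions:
 h(x) = C1 - 3*x^4/10 + 3*x^2/2 - x/2


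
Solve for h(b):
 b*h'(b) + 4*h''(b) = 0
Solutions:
 h(b) = C1 + C2*erf(sqrt(2)*b/4)


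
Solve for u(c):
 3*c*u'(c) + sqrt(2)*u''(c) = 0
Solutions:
 u(c) = C1 + C2*erf(2^(1/4)*sqrt(3)*c/2)


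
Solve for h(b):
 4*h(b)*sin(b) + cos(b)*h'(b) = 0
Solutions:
 h(b) = C1*cos(b)^4


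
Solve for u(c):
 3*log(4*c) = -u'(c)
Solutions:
 u(c) = C1 - 3*c*log(c) - c*log(64) + 3*c


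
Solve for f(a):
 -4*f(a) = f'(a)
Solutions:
 f(a) = C1*exp(-4*a)


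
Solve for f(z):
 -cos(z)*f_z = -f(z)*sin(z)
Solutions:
 f(z) = C1/cos(z)


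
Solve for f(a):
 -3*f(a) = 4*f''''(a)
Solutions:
 f(a) = (C1*sin(3^(1/4)*a/2) + C2*cos(3^(1/4)*a/2))*exp(-3^(1/4)*a/2) + (C3*sin(3^(1/4)*a/2) + C4*cos(3^(1/4)*a/2))*exp(3^(1/4)*a/2)


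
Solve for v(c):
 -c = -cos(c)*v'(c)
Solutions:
 v(c) = C1 + Integral(c/cos(c), c)


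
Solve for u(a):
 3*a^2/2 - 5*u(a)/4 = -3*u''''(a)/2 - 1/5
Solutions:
 u(a) = C1*exp(-5^(1/4)*6^(3/4)*a/6) + C2*exp(5^(1/4)*6^(3/4)*a/6) + C3*sin(5^(1/4)*6^(3/4)*a/6) + C4*cos(5^(1/4)*6^(3/4)*a/6) + 6*a^2/5 + 4/25


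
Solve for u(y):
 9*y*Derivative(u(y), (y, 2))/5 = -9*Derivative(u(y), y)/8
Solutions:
 u(y) = C1 + C2*y^(3/8)


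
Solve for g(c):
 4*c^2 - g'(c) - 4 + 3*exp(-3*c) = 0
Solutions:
 g(c) = C1 + 4*c^3/3 - 4*c - exp(-3*c)


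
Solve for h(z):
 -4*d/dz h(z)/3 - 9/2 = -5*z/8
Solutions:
 h(z) = C1 + 15*z^2/64 - 27*z/8


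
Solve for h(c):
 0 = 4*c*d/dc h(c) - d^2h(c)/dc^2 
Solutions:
 h(c) = C1 + C2*erfi(sqrt(2)*c)


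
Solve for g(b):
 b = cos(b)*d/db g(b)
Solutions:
 g(b) = C1 + Integral(b/cos(b), b)


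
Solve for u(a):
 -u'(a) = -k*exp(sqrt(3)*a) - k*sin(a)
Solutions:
 u(a) = C1 + sqrt(3)*k*exp(sqrt(3)*a)/3 - k*cos(a)


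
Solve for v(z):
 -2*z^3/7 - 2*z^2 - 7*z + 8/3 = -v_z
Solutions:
 v(z) = C1 + z^4/14 + 2*z^3/3 + 7*z^2/2 - 8*z/3


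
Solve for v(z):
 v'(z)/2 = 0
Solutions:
 v(z) = C1


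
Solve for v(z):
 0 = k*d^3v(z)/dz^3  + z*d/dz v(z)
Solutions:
 v(z) = C1 + Integral(C2*airyai(z*(-1/k)^(1/3)) + C3*airybi(z*(-1/k)^(1/3)), z)


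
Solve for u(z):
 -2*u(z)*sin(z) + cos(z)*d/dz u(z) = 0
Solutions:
 u(z) = C1/cos(z)^2


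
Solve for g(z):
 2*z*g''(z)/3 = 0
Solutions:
 g(z) = C1 + C2*z


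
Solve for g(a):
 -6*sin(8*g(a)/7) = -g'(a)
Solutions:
 -6*a + 7*log(cos(8*g(a)/7) - 1)/16 - 7*log(cos(8*g(a)/7) + 1)/16 = C1


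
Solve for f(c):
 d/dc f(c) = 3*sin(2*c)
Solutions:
 f(c) = C1 - 3*cos(2*c)/2


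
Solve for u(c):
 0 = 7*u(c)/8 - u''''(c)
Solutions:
 u(c) = C1*exp(-14^(1/4)*c/2) + C2*exp(14^(1/4)*c/2) + C3*sin(14^(1/4)*c/2) + C4*cos(14^(1/4)*c/2)


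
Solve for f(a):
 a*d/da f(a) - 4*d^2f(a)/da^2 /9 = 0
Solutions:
 f(a) = C1 + C2*erfi(3*sqrt(2)*a/4)


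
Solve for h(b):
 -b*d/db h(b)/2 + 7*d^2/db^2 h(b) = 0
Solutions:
 h(b) = C1 + C2*erfi(sqrt(7)*b/14)


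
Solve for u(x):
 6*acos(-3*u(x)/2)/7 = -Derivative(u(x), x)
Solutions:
 Integral(1/acos(-3*_y/2), (_y, u(x))) = C1 - 6*x/7


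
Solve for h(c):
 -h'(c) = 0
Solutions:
 h(c) = C1


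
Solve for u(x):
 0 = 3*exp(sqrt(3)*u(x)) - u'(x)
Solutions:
 u(x) = sqrt(3)*(2*log(-1/(C1 + 3*x)) - log(3))/6


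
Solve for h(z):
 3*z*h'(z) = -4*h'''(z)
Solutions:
 h(z) = C1 + Integral(C2*airyai(-6^(1/3)*z/2) + C3*airybi(-6^(1/3)*z/2), z)


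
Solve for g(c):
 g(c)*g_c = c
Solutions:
 g(c) = -sqrt(C1 + c^2)
 g(c) = sqrt(C1 + c^2)


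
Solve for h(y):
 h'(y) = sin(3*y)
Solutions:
 h(y) = C1 - cos(3*y)/3


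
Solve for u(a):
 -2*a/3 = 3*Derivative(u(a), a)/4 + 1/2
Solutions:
 u(a) = C1 - 4*a^2/9 - 2*a/3


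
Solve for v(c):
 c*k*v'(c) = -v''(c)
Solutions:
 v(c) = Piecewise((-sqrt(2)*sqrt(pi)*C1*erf(sqrt(2)*c*sqrt(k)/2)/(2*sqrt(k)) - C2, (k > 0) | (k < 0)), (-C1*c - C2, True))


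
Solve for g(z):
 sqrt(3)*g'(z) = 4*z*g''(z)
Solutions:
 g(z) = C1 + C2*z^(sqrt(3)/4 + 1)


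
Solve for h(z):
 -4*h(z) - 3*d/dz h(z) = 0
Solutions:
 h(z) = C1*exp(-4*z/3)


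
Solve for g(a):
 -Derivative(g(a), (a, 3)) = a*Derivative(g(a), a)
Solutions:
 g(a) = C1 + Integral(C2*airyai(-a) + C3*airybi(-a), a)


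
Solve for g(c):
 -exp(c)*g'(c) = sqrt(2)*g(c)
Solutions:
 g(c) = C1*exp(sqrt(2)*exp(-c))


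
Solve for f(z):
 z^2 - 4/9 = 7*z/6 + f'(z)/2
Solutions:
 f(z) = C1 + 2*z^3/3 - 7*z^2/6 - 8*z/9


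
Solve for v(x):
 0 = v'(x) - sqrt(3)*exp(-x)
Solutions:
 v(x) = C1 - sqrt(3)*exp(-x)


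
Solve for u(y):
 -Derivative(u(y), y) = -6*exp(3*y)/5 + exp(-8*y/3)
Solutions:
 u(y) = C1 + 2*exp(3*y)/5 + 3*exp(-8*y/3)/8


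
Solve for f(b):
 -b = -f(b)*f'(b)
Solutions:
 f(b) = -sqrt(C1 + b^2)
 f(b) = sqrt(C1 + b^2)


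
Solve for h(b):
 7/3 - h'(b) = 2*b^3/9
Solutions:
 h(b) = C1 - b^4/18 + 7*b/3


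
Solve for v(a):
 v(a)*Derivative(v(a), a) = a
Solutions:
 v(a) = -sqrt(C1 + a^2)
 v(a) = sqrt(C1 + a^2)


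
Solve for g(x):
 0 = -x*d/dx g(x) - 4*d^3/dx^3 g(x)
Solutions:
 g(x) = C1 + Integral(C2*airyai(-2^(1/3)*x/2) + C3*airybi(-2^(1/3)*x/2), x)


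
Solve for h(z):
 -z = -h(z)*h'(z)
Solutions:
 h(z) = -sqrt(C1 + z^2)
 h(z) = sqrt(C1 + z^2)


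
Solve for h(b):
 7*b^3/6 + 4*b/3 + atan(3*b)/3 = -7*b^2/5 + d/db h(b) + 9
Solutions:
 h(b) = C1 + 7*b^4/24 + 7*b^3/15 + 2*b^2/3 + b*atan(3*b)/3 - 9*b - log(9*b^2 + 1)/18


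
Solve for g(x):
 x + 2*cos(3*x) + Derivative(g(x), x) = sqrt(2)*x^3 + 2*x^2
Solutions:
 g(x) = C1 + sqrt(2)*x^4/4 + 2*x^3/3 - x^2/2 - 2*sin(3*x)/3


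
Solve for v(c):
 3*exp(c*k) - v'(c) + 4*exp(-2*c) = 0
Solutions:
 v(c) = C1 - 2*exp(-2*c) + 3*exp(c*k)/k


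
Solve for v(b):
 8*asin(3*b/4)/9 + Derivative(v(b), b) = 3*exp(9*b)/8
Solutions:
 v(b) = C1 - 8*b*asin(3*b/4)/9 - 8*sqrt(16 - 9*b^2)/27 + exp(9*b)/24


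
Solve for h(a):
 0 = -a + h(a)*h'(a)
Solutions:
 h(a) = -sqrt(C1 + a^2)
 h(a) = sqrt(C1 + a^2)


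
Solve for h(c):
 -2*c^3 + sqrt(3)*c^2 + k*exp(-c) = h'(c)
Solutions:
 h(c) = C1 - c^4/2 + sqrt(3)*c^3/3 - k*exp(-c)


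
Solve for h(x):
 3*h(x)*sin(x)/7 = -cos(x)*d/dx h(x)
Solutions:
 h(x) = C1*cos(x)^(3/7)


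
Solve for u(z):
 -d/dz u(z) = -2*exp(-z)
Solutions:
 u(z) = C1 - 2*exp(-z)


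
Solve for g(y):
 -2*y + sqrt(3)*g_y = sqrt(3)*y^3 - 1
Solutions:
 g(y) = C1 + y^4/4 + sqrt(3)*y^2/3 - sqrt(3)*y/3


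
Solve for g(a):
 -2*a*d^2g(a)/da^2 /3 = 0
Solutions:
 g(a) = C1 + C2*a


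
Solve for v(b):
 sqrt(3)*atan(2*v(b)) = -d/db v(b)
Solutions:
 Integral(1/atan(2*_y), (_y, v(b))) = C1 - sqrt(3)*b


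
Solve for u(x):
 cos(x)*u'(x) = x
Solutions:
 u(x) = C1 + Integral(x/cos(x), x)


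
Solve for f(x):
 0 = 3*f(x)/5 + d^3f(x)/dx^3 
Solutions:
 f(x) = C3*exp(-3^(1/3)*5^(2/3)*x/5) + (C1*sin(3^(5/6)*5^(2/3)*x/10) + C2*cos(3^(5/6)*5^(2/3)*x/10))*exp(3^(1/3)*5^(2/3)*x/10)


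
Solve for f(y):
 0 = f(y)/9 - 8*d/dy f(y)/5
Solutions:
 f(y) = C1*exp(5*y/72)


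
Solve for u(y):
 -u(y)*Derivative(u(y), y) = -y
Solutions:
 u(y) = -sqrt(C1 + y^2)
 u(y) = sqrt(C1 + y^2)


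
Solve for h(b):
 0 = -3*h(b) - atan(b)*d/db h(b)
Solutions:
 h(b) = C1*exp(-3*Integral(1/atan(b), b))


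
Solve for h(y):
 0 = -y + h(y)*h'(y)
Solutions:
 h(y) = -sqrt(C1 + y^2)
 h(y) = sqrt(C1 + y^2)


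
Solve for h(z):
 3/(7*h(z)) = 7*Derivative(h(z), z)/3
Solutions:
 h(z) = -sqrt(C1 + 18*z)/7
 h(z) = sqrt(C1 + 18*z)/7


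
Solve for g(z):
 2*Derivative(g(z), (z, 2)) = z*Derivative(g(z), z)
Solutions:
 g(z) = C1 + C2*erfi(z/2)


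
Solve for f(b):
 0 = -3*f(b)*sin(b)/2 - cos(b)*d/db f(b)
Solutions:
 f(b) = C1*cos(b)^(3/2)


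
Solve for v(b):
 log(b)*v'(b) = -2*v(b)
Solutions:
 v(b) = C1*exp(-2*li(b))


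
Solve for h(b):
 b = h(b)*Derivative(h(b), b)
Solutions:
 h(b) = -sqrt(C1 + b^2)
 h(b) = sqrt(C1 + b^2)


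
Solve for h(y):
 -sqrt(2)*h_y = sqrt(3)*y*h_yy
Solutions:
 h(y) = C1 + C2*y^(1 - sqrt(6)/3)


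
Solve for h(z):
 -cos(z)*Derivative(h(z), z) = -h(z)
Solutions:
 h(z) = C1*sqrt(sin(z) + 1)/sqrt(sin(z) - 1)


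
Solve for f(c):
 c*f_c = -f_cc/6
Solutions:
 f(c) = C1 + C2*erf(sqrt(3)*c)


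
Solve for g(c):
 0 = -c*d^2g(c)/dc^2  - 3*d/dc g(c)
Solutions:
 g(c) = C1 + C2/c^2


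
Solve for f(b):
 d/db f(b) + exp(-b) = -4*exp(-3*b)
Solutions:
 f(b) = C1 + exp(-b) + 4*exp(-3*b)/3


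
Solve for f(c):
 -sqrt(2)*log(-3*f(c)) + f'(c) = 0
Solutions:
 -sqrt(2)*Integral(1/(log(-_y) + log(3)), (_y, f(c)))/2 = C1 - c


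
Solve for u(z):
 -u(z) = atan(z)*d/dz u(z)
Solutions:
 u(z) = C1*exp(-Integral(1/atan(z), z))


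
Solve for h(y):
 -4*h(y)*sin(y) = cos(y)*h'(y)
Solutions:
 h(y) = C1*cos(y)^4


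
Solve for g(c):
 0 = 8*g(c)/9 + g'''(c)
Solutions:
 g(c) = C3*exp(-2*3^(1/3)*c/3) + (C1*sin(3^(5/6)*c/3) + C2*cos(3^(5/6)*c/3))*exp(3^(1/3)*c/3)


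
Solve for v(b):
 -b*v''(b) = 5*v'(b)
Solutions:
 v(b) = C1 + C2/b^4


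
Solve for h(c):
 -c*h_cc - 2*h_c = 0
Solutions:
 h(c) = C1 + C2/c


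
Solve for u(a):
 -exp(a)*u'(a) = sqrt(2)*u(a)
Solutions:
 u(a) = C1*exp(sqrt(2)*exp(-a))


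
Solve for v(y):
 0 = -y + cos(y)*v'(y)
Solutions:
 v(y) = C1 + Integral(y/cos(y), y)


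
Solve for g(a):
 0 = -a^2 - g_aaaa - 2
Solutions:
 g(a) = C1 + C2*a + C3*a^2 + C4*a^3 - a^6/360 - a^4/12


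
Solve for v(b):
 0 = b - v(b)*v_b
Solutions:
 v(b) = -sqrt(C1 + b^2)
 v(b) = sqrt(C1 + b^2)


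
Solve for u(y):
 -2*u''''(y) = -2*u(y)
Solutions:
 u(y) = C1*exp(-y) + C2*exp(y) + C3*sin(y) + C4*cos(y)


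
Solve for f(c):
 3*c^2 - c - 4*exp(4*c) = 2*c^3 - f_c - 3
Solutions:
 f(c) = C1 + c^4/2 - c^3 + c^2/2 - 3*c + exp(4*c)


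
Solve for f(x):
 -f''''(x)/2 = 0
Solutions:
 f(x) = C1 + C2*x + C3*x^2 + C4*x^3


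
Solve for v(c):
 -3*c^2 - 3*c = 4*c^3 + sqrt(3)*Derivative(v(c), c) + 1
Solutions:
 v(c) = C1 - sqrt(3)*c^4/3 - sqrt(3)*c^3/3 - sqrt(3)*c^2/2 - sqrt(3)*c/3


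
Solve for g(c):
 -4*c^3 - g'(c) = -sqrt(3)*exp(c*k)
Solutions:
 g(c) = C1 - c^4 + sqrt(3)*exp(c*k)/k


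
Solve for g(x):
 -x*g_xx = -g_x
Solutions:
 g(x) = C1 + C2*x^2


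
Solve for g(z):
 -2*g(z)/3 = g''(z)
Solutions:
 g(z) = C1*sin(sqrt(6)*z/3) + C2*cos(sqrt(6)*z/3)


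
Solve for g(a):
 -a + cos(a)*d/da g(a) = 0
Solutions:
 g(a) = C1 + Integral(a/cos(a), a)


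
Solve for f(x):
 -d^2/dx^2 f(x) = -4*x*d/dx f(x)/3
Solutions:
 f(x) = C1 + C2*erfi(sqrt(6)*x/3)


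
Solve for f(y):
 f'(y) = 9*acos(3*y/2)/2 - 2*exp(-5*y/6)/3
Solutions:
 f(y) = C1 + 9*y*acos(3*y/2)/2 - 3*sqrt(4 - 9*y^2)/2 + 4*exp(-5*y/6)/5


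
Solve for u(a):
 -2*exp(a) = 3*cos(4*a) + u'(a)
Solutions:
 u(a) = C1 - 2*exp(a) - 3*sin(4*a)/4


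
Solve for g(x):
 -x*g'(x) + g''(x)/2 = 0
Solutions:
 g(x) = C1 + C2*erfi(x)


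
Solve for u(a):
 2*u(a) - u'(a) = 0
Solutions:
 u(a) = C1*exp(2*a)


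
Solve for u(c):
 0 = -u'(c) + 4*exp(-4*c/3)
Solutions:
 u(c) = C1 - 3*exp(-4*c/3)


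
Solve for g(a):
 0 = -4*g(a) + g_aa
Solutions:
 g(a) = C1*exp(-2*a) + C2*exp(2*a)


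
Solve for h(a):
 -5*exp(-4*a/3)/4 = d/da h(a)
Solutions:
 h(a) = C1 + 15*exp(-4*a/3)/16


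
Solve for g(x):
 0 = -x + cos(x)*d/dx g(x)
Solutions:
 g(x) = C1 + Integral(x/cos(x), x)


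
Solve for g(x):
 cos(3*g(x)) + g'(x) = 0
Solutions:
 g(x) = -asin((C1 + exp(6*x))/(C1 - exp(6*x)))/3 + pi/3
 g(x) = asin((C1 + exp(6*x))/(C1 - exp(6*x)))/3


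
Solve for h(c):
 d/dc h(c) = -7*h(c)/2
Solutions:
 h(c) = C1*exp(-7*c/2)


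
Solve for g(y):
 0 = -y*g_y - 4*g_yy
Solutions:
 g(y) = C1 + C2*erf(sqrt(2)*y/4)


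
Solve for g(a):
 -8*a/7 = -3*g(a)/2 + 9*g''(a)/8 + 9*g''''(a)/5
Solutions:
 g(a) = C1*exp(-sqrt(3)*a*sqrt(-15 + sqrt(2145))/12) + C2*exp(sqrt(3)*a*sqrt(-15 + sqrt(2145))/12) + C3*sin(sqrt(3)*a*sqrt(15 + sqrt(2145))/12) + C4*cos(sqrt(3)*a*sqrt(15 + sqrt(2145))/12) + 16*a/21


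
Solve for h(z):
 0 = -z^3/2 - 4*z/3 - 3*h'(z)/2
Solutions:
 h(z) = C1 - z^4/12 - 4*z^2/9


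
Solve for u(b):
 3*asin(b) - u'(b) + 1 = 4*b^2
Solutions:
 u(b) = C1 - 4*b^3/3 + 3*b*asin(b) + b + 3*sqrt(1 - b^2)


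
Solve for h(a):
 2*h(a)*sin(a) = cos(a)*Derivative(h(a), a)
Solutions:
 h(a) = C1/cos(a)^2


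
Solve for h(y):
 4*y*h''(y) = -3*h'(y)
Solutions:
 h(y) = C1 + C2*y^(1/4)


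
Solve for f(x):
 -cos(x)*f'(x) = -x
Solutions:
 f(x) = C1 + Integral(x/cos(x), x)


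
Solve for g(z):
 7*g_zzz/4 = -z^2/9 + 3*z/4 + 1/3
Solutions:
 g(z) = C1 + C2*z + C3*z^2 - z^5/945 + z^4/56 + 2*z^3/63


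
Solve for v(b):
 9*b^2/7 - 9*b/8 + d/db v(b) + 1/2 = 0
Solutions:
 v(b) = C1 - 3*b^3/7 + 9*b^2/16 - b/2


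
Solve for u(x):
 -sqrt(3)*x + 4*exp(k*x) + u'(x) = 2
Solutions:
 u(x) = C1 + sqrt(3)*x^2/2 + 2*x - 4*exp(k*x)/k


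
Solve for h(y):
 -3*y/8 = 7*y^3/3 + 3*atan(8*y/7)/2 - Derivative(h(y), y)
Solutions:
 h(y) = C1 + 7*y^4/12 + 3*y^2/16 + 3*y*atan(8*y/7)/2 - 21*log(64*y^2 + 49)/32


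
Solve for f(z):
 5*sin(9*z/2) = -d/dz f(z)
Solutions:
 f(z) = C1 + 10*cos(9*z/2)/9


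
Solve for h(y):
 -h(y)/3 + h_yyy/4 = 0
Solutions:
 h(y) = C3*exp(6^(2/3)*y/3) + (C1*sin(2^(2/3)*3^(1/6)*y/2) + C2*cos(2^(2/3)*3^(1/6)*y/2))*exp(-6^(2/3)*y/6)


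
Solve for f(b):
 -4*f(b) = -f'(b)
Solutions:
 f(b) = C1*exp(4*b)


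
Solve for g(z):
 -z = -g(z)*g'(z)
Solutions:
 g(z) = -sqrt(C1 + z^2)
 g(z) = sqrt(C1 + z^2)


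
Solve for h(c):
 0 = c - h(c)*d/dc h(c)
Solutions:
 h(c) = -sqrt(C1 + c^2)
 h(c) = sqrt(C1 + c^2)


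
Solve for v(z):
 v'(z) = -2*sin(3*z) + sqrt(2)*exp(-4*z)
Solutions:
 v(z) = C1 + 2*cos(3*z)/3 - sqrt(2)*exp(-4*z)/4


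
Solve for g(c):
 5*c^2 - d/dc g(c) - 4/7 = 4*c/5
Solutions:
 g(c) = C1 + 5*c^3/3 - 2*c^2/5 - 4*c/7


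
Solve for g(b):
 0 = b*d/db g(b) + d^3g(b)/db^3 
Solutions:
 g(b) = C1 + Integral(C2*airyai(-b) + C3*airybi(-b), b)


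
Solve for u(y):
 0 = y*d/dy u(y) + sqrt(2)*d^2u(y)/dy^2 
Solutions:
 u(y) = C1 + C2*erf(2^(1/4)*y/2)


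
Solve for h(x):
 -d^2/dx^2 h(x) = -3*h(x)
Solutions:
 h(x) = C1*exp(-sqrt(3)*x) + C2*exp(sqrt(3)*x)


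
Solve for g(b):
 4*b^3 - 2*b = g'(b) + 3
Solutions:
 g(b) = C1 + b^4 - b^2 - 3*b


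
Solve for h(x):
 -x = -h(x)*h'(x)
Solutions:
 h(x) = -sqrt(C1 + x^2)
 h(x) = sqrt(C1 + x^2)


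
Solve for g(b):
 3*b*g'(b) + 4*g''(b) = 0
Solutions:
 g(b) = C1 + C2*erf(sqrt(6)*b/4)


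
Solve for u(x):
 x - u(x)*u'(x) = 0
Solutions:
 u(x) = -sqrt(C1 + x^2)
 u(x) = sqrt(C1 + x^2)


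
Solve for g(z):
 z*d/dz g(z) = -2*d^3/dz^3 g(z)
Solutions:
 g(z) = C1 + Integral(C2*airyai(-2^(2/3)*z/2) + C3*airybi(-2^(2/3)*z/2), z)


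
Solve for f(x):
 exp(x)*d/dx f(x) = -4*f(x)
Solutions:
 f(x) = C1*exp(4*exp(-x))


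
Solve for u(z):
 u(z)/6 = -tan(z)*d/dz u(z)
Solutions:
 u(z) = C1/sin(z)^(1/6)


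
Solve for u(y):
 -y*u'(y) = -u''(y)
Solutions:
 u(y) = C1 + C2*erfi(sqrt(2)*y/2)


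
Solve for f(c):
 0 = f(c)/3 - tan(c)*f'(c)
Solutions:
 f(c) = C1*sin(c)^(1/3)


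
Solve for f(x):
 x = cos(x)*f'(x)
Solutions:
 f(x) = C1 + Integral(x/cos(x), x)


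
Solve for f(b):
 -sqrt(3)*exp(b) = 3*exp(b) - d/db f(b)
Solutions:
 f(b) = C1 + sqrt(3)*exp(b) + 3*exp(b)


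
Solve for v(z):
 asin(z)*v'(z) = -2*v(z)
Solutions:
 v(z) = C1*exp(-2*Integral(1/asin(z), z))


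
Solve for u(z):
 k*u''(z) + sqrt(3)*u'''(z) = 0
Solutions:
 u(z) = C1 + C2*z + C3*exp(-sqrt(3)*k*z/3)


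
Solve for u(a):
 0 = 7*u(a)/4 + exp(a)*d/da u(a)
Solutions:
 u(a) = C1*exp(7*exp(-a)/4)


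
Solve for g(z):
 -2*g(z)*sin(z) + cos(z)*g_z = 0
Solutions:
 g(z) = C1/cos(z)^2


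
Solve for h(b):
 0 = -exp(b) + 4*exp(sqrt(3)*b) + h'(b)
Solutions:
 h(b) = C1 + exp(b) - 4*sqrt(3)*exp(sqrt(3)*b)/3


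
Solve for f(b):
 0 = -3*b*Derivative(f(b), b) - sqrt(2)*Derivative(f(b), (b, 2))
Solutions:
 f(b) = C1 + C2*erf(2^(1/4)*sqrt(3)*b/2)


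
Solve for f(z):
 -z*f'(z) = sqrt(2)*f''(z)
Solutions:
 f(z) = C1 + C2*erf(2^(1/4)*z/2)


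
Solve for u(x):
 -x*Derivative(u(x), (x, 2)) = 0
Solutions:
 u(x) = C1 + C2*x


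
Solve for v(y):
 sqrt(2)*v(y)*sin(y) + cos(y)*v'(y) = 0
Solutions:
 v(y) = C1*cos(y)^(sqrt(2))


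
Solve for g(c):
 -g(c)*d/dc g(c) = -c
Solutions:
 g(c) = -sqrt(C1 + c^2)
 g(c) = sqrt(C1 + c^2)


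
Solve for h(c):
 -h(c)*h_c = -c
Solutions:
 h(c) = -sqrt(C1 + c^2)
 h(c) = sqrt(C1 + c^2)


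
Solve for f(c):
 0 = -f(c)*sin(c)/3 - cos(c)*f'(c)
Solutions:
 f(c) = C1*cos(c)^(1/3)


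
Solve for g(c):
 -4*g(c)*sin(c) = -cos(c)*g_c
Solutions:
 g(c) = C1/cos(c)^4


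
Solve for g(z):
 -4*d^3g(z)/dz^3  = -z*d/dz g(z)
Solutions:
 g(z) = C1 + Integral(C2*airyai(2^(1/3)*z/2) + C3*airybi(2^(1/3)*z/2), z)


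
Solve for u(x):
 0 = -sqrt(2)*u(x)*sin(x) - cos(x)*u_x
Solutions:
 u(x) = C1*cos(x)^(sqrt(2))


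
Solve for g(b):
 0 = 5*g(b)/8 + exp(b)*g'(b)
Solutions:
 g(b) = C1*exp(5*exp(-b)/8)


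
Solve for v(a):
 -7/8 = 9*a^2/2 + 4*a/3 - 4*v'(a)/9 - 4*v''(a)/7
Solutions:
 v(a) = C1 + C2*exp(-7*a/9) + 27*a^3/8 - 645*a^2/56 + 49527*a/1568


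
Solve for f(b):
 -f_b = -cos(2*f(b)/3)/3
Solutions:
 -b/3 - 3*log(sin(2*f(b)/3) - 1)/4 + 3*log(sin(2*f(b)/3) + 1)/4 = C1


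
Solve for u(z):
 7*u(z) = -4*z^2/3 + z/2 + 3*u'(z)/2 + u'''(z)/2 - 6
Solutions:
 u(z) = C3*exp(2*z) - 4*z^2/21 - z/98 + (C1*sin(sqrt(6)*z) + C2*cos(sqrt(6)*z))*exp(-z) - 1179/1372


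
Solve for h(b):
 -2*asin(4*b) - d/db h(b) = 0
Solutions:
 h(b) = C1 - 2*b*asin(4*b) - sqrt(1 - 16*b^2)/2


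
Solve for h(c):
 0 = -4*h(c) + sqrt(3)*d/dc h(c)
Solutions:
 h(c) = C1*exp(4*sqrt(3)*c/3)


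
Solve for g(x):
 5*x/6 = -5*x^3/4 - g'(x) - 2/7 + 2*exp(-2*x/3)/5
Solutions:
 g(x) = C1 - 5*x^4/16 - 5*x^2/12 - 2*x/7 - 3*exp(-2*x/3)/5


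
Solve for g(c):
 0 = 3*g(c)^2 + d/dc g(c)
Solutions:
 g(c) = 1/(C1 + 3*c)


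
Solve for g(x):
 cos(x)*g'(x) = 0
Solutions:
 g(x) = C1


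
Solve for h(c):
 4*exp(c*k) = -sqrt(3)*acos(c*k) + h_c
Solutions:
 h(c) = C1 + 4*Piecewise((exp(c*k)/k, Ne(k, 0)), (c, True)) + sqrt(3)*Piecewise((c*acos(c*k) - sqrt(-c^2*k^2 + 1)/k, Ne(k, 0)), (pi*c/2, True))


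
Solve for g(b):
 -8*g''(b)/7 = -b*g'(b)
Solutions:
 g(b) = C1 + C2*erfi(sqrt(7)*b/4)


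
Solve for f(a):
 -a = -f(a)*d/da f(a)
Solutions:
 f(a) = -sqrt(C1 + a^2)
 f(a) = sqrt(C1 + a^2)


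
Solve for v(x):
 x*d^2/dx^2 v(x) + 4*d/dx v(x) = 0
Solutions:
 v(x) = C1 + C2/x^3


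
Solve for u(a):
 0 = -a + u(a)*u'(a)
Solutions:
 u(a) = -sqrt(C1 + a^2)
 u(a) = sqrt(C1 + a^2)


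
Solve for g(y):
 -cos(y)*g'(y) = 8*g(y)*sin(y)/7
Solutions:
 g(y) = C1*cos(y)^(8/7)


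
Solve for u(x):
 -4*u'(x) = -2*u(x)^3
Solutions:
 u(x) = -sqrt(-1/(C1 + x))
 u(x) = sqrt(-1/(C1 + x))


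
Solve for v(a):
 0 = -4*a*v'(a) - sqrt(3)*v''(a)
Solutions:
 v(a) = C1 + C2*erf(sqrt(2)*3^(3/4)*a/3)


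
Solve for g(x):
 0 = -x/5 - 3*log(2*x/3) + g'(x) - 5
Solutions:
 g(x) = C1 + x^2/10 + 3*x*log(x) + x*log(8/27) + 2*x


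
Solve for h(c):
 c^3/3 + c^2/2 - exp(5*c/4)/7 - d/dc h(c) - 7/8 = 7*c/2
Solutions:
 h(c) = C1 + c^4/12 + c^3/6 - 7*c^2/4 - 7*c/8 - 4*exp(5*c/4)/35


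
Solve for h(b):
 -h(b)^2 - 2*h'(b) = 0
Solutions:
 h(b) = 2/(C1 + b)


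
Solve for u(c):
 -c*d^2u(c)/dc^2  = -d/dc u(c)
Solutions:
 u(c) = C1 + C2*c^2


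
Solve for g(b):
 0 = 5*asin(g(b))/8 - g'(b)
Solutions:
 Integral(1/asin(_y), (_y, g(b))) = C1 + 5*b/8


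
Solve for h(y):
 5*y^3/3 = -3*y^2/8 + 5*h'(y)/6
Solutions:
 h(y) = C1 + y^4/2 + 3*y^3/20


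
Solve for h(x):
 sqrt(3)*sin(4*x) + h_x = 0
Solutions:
 h(x) = C1 + sqrt(3)*cos(4*x)/4


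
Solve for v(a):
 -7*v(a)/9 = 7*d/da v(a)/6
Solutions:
 v(a) = C1*exp(-2*a/3)


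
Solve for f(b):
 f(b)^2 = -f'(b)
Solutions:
 f(b) = 1/(C1 + b)


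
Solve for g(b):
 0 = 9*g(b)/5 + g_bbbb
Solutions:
 g(b) = (C1*sin(5^(3/4)*sqrt(6)*b/10) + C2*cos(5^(3/4)*sqrt(6)*b/10))*exp(-5^(3/4)*sqrt(6)*b/10) + (C3*sin(5^(3/4)*sqrt(6)*b/10) + C4*cos(5^(3/4)*sqrt(6)*b/10))*exp(5^(3/4)*sqrt(6)*b/10)


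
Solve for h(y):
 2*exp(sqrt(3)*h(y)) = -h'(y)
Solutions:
 h(y) = sqrt(3)*(2*log(1/(C1 + 2*y)) - log(3))/6


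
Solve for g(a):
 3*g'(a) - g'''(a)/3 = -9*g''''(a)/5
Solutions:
 g(a) = C1 + C2*exp(a*(10*2^(1/3)*5^(2/3)/(243*sqrt(531141) + 177097)^(1/3) + 20 + 2^(2/3)*5^(1/3)*(243*sqrt(531141) + 177097)^(1/3))/324)*sin(10^(1/3)*sqrt(3)*a*(-2^(1/3)*(243*sqrt(531141) + 177097)^(1/3) + 10*5^(1/3)/(243*sqrt(531141) + 177097)^(1/3))/324) + C3*exp(a*(10*2^(1/3)*5^(2/3)/(243*sqrt(531141) + 177097)^(1/3) + 20 + 2^(2/3)*5^(1/3)*(243*sqrt(531141) + 177097)^(1/3))/324)*cos(10^(1/3)*sqrt(3)*a*(-2^(1/3)*(243*sqrt(531141) + 177097)^(1/3) + 10*5^(1/3)/(243*sqrt(531141) + 177097)^(1/3))/324) + C4*exp(a*(-2^(2/3)*5^(1/3)*(243*sqrt(531141) + 177097)^(1/3) - 10*2^(1/3)*5^(2/3)/(243*sqrt(531141) + 177097)^(1/3) + 10)/162)


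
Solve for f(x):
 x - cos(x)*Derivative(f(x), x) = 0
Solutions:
 f(x) = C1 + Integral(x/cos(x), x)


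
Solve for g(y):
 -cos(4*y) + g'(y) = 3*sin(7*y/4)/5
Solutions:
 g(y) = C1 + sin(4*y)/4 - 12*cos(7*y/4)/35


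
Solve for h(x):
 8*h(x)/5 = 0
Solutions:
 h(x) = 0


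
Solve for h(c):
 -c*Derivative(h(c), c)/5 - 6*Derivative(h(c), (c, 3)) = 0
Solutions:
 h(c) = C1 + Integral(C2*airyai(-30^(2/3)*c/30) + C3*airybi(-30^(2/3)*c/30), c)


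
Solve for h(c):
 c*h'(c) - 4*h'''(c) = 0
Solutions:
 h(c) = C1 + Integral(C2*airyai(2^(1/3)*c/2) + C3*airybi(2^(1/3)*c/2), c)


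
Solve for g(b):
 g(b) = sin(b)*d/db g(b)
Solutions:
 g(b) = C1*sqrt(cos(b) - 1)/sqrt(cos(b) + 1)


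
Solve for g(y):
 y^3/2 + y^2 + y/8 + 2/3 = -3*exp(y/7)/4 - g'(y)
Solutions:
 g(y) = C1 - y^4/8 - y^3/3 - y^2/16 - 2*y/3 - 21*exp(y/7)/4


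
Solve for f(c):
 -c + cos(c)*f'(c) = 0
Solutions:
 f(c) = C1 + Integral(c/cos(c), c)


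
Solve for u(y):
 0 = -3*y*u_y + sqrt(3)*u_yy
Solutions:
 u(y) = C1 + C2*erfi(sqrt(2)*3^(1/4)*y/2)


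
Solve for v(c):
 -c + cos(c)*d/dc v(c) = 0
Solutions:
 v(c) = C1 + Integral(c/cos(c), c)


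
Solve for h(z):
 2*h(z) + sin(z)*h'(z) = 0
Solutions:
 h(z) = C1*(cos(z) + 1)/(cos(z) - 1)


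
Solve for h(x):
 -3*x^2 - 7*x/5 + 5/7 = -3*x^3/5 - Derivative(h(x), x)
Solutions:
 h(x) = C1 - 3*x^4/20 + x^3 + 7*x^2/10 - 5*x/7


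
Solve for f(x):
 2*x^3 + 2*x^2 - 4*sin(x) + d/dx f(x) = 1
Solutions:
 f(x) = C1 - x^4/2 - 2*x^3/3 + x - 4*cos(x)


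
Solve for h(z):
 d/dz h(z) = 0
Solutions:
 h(z) = C1


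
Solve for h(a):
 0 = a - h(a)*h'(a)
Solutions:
 h(a) = -sqrt(C1 + a^2)
 h(a) = sqrt(C1 + a^2)


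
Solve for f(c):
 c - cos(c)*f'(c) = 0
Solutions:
 f(c) = C1 + Integral(c/cos(c), c)


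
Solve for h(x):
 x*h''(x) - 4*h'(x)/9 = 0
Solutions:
 h(x) = C1 + C2*x^(13/9)


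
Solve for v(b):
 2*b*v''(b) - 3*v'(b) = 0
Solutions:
 v(b) = C1 + C2*b^(5/2)


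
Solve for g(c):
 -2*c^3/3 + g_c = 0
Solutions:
 g(c) = C1 + c^4/6


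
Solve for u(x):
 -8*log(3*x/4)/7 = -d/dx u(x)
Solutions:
 u(x) = C1 + 8*x*log(x)/7 - 16*x*log(2)/7 - 8*x/7 + 8*x*log(3)/7


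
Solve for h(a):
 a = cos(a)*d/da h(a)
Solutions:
 h(a) = C1 + Integral(a/cos(a), a)


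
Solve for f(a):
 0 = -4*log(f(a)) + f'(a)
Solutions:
 li(f(a)) = C1 + 4*a


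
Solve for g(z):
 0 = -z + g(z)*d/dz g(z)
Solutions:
 g(z) = -sqrt(C1 + z^2)
 g(z) = sqrt(C1 + z^2)


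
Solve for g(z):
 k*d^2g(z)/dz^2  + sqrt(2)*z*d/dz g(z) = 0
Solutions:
 g(z) = C1 + C2*sqrt(k)*erf(2^(3/4)*z*sqrt(1/k)/2)


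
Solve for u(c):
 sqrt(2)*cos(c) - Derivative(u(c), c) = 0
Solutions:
 u(c) = C1 + sqrt(2)*sin(c)


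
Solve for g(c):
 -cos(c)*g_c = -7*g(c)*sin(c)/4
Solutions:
 g(c) = C1/cos(c)^(7/4)


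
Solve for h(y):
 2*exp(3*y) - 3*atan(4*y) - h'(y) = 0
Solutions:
 h(y) = C1 - 3*y*atan(4*y) + 2*exp(3*y)/3 + 3*log(16*y^2 + 1)/8


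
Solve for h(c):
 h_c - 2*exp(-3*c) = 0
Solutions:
 h(c) = C1 - 2*exp(-3*c)/3


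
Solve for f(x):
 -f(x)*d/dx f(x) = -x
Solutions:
 f(x) = -sqrt(C1 + x^2)
 f(x) = sqrt(C1 + x^2)


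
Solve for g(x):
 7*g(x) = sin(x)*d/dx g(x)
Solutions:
 g(x) = C1*sqrt(cos(x) - 1)*(cos(x)^3 - 3*cos(x)^2 + 3*cos(x) - 1)/(sqrt(cos(x) + 1)*(cos(x)^3 + 3*cos(x)^2 + 3*cos(x) + 1))


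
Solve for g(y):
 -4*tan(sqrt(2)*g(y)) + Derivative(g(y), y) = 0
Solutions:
 g(y) = sqrt(2)*(pi - asin(C1*exp(4*sqrt(2)*y)))/2
 g(y) = sqrt(2)*asin(C1*exp(4*sqrt(2)*y))/2


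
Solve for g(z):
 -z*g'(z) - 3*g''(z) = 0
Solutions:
 g(z) = C1 + C2*erf(sqrt(6)*z/6)


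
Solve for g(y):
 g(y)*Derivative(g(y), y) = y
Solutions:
 g(y) = -sqrt(C1 + y^2)
 g(y) = sqrt(C1 + y^2)


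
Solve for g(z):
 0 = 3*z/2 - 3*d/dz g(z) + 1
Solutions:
 g(z) = C1 + z^2/4 + z/3


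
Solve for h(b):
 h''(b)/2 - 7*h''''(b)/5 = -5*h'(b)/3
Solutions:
 h(b) = C1 + C2*exp(-210^(1/3)*b*(210^(1/3)/(sqrt(43890) + 210)^(1/3) + (sqrt(43890) + 210)^(1/3))/84)*sin(3^(1/6)*70^(1/3)*b*(-3^(2/3)*(sqrt(43890) + 210)^(1/3) + 3*70^(1/3)/(sqrt(43890) + 210)^(1/3))/84) + C3*exp(-210^(1/3)*b*(210^(1/3)/(sqrt(43890) + 210)^(1/3) + (sqrt(43890) + 210)^(1/3))/84)*cos(3^(1/6)*70^(1/3)*b*(-3^(2/3)*(sqrt(43890) + 210)^(1/3) + 3*70^(1/3)/(sqrt(43890) + 210)^(1/3))/84) + C4*exp(210^(1/3)*b*(210^(1/3)/(sqrt(43890) + 210)^(1/3) + (sqrt(43890) + 210)^(1/3))/42)


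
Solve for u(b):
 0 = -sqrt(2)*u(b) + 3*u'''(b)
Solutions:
 u(b) = C3*exp(2^(1/6)*3^(2/3)*b/3) + (C1*sin(6^(1/6)*b/2) + C2*cos(6^(1/6)*b/2))*exp(-2^(1/6)*3^(2/3)*b/6)


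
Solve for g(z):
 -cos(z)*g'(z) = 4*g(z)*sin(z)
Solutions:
 g(z) = C1*cos(z)^4


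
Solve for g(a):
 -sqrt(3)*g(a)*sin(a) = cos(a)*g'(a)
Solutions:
 g(a) = C1*cos(a)^(sqrt(3))


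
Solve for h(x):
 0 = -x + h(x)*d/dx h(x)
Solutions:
 h(x) = -sqrt(C1 + x^2)
 h(x) = sqrt(C1 + x^2)


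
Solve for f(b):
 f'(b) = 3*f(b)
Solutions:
 f(b) = C1*exp(3*b)


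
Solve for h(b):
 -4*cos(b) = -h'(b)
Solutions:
 h(b) = C1 + 4*sin(b)


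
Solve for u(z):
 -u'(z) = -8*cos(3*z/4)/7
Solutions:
 u(z) = C1 + 32*sin(3*z/4)/21


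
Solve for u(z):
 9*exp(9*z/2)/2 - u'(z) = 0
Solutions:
 u(z) = C1 + exp(9*z/2)


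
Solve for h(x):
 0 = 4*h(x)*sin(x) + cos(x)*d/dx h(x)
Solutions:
 h(x) = C1*cos(x)^4


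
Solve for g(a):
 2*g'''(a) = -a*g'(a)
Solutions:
 g(a) = C1 + Integral(C2*airyai(-2^(2/3)*a/2) + C3*airybi(-2^(2/3)*a/2), a)


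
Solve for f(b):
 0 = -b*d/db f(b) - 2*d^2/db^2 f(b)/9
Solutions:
 f(b) = C1 + C2*erf(3*b/2)


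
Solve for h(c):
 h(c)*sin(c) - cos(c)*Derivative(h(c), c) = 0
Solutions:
 h(c) = C1/cos(c)


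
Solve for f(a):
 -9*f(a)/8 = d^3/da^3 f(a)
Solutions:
 f(a) = C3*exp(-3^(2/3)*a/2) + (C1*sin(3*3^(1/6)*a/4) + C2*cos(3*3^(1/6)*a/4))*exp(3^(2/3)*a/4)


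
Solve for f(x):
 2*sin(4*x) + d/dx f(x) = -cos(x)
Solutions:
 f(x) = C1 - sin(x) + cos(4*x)/2


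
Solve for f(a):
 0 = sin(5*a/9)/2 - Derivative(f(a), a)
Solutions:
 f(a) = C1 - 9*cos(5*a/9)/10


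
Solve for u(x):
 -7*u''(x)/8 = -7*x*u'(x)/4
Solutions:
 u(x) = C1 + C2*erfi(x)


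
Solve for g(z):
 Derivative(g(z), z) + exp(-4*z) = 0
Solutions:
 g(z) = C1 + exp(-4*z)/4


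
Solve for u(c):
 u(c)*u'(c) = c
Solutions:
 u(c) = -sqrt(C1 + c^2)
 u(c) = sqrt(C1 + c^2)


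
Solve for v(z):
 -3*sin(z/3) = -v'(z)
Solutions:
 v(z) = C1 - 9*cos(z/3)


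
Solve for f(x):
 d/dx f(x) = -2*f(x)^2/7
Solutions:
 f(x) = 7/(C1 + 2*x)


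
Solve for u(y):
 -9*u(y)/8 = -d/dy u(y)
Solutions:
 u(y) = C1*exp(9*y/8)


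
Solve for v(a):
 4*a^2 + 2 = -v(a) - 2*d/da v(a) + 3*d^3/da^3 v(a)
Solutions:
 v(a) = C3*exp(a) - 4*a^2 + 16*a + (C1*sin(sqrt(3)*a/6) + C2*cos(sqrt(3)*a/6))*exp(-a/2) - 34
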